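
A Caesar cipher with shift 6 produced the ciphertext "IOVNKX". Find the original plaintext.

Step 1: Reverse the shift by subtracting 6 from each letter position.
  I (position 8) -> position (8-6) mod 26 = 2 -> C
  O (position 14) -> position (14-6) mod 26 = 8 -> I
  V (position 21) -> position (21-6) mod 26 = 15 -> P
  N (position 13) -> position (13-6) mod 26 = 7 -> H
  K (position 10) -> position (10-6) mod 26 = 4 -> E
  X (position 23) -> position (23-6) mod 26 = 17 -> R
Decrypted message: CIPHER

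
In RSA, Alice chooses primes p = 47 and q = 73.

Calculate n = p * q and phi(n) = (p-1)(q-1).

Step 1: n = p * q = 47 * 73 = 3431.
Step 2: phi(n) = (p-1)(q-1) = 46 * 72 = 3312.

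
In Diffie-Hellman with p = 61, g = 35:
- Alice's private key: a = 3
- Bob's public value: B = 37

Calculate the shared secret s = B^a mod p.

Step 1: s = B^a mod p = 37^3 mod 61.
  37^1 mod 61 = 37
  37^2 mod 61 = (37 * 37) mod 61 = 27
  37^3 mod 61 = (27 * 37) mod 61 = 23
Result: shared secret = 23.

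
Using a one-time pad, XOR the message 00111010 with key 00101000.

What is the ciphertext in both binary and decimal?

Step 1: Write out the XOR operation bit by bit:
  Message: 00111010
  Key:     00101000
  XOR:     00010010
Step 2: Convert to decimal: 00010010 = 18.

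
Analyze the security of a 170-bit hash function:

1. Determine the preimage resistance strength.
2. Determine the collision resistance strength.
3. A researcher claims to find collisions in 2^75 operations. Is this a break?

Step 1: Preimage resistance requires brute-force of 2^170 operations.
Step 2: Collision resistance (birthday bound) = 2^(170/2) = 2^85.
Step 3: The claimed attack costs 2^75 operations.
Step 4: Since 2^75 < 2^85, the claimed attack beats the generic birthday bound, so collision resistance is broken.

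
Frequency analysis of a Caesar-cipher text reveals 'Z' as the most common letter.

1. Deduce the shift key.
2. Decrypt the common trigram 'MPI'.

Step 1: In English, 'E' is the most frequent letter (12.7%).
Step 2: The most frequent ciphertext letter is 'Z' (position 25).
Step 3: Shift = (25 - 4) mod 26 = 21.
Step 4: Decrypt 'MPI' by shifting back 21:
  M -> R
  P -> U
  I -> N
Step 5: 'MPI' decrypts to 'RUN'.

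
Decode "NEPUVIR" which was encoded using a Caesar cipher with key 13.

Step 1: Reverse the shift by subtracting 13 from each letter position.
  N (position 13) -> position (13-13) mod 26 = 0 -> A
  E (position 4) -> position (4-13) mod 26 = 17 -> R
  P (position 15) -> position (15-13) mod 26 = 2 -> C
  U (position 20) -> position (20-13) mod 26 = 7 -> H
  V (position 21) -> position (21-13) mod 26 = 8 -> I
  I (position 8) -> position (8-13) mod 26 = 21 -> V
  R (position 17) -> position (17-13) mod 26 = 4 -> E
Decrypted message: ARCHIVE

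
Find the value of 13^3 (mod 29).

Step 1: Compute 13^3 mod 29 step by step, reducing modulo 29 at each step.
  13^1 mod 29 = 13
  13^2 mod 29 = (13 * 13) mod 29 = 24
  13^3 mod 29 = (24 * 13) mod 29 = 22
Step 2: Result = 22.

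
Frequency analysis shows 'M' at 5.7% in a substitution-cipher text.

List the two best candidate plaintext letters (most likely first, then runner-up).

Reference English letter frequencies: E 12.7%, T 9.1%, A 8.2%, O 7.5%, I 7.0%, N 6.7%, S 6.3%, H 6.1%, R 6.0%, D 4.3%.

Step 1: Observed frequency of 'M' is 5.7%.
Step 2: Compute distances to each reference frequency and sort:
  R (6.0%): difference = 0.3% <-- BEST
  H (6.1%): difference = 0.4% <-- RUNNER-UP
  S (6.3%): difference = 0.6%
  N (6.7%): difference = 1.0%
  I (7.0%): difference = 1.3%
Step 3: Most likely is 'R' (6.0%, diff 0.3%); second most likely is 'H' (6.1%, diff 0.4%).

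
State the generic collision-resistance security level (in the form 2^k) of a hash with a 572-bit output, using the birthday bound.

Step 1: The birthday paradox gives collision probability ~50% after sqrt(2^n) = 2^(n/2) hashes.
Step 2: For 572-bit output: 2^(572/2) = 2^286.
Step 3: Approximately 2^286 hash computations needed.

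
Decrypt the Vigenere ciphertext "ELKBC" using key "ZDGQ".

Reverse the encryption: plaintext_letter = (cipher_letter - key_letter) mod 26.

Step 1: Extend key: ZDGQZ
Step 2: Decrypt each letter (c - k) mod 26:
  E(4) - Z(25) = (4-25) mod 26 = 5 = F
  L(11) - D(3) = (11-3) mod 26 = 8 = I
  K(10) - G(6) = (10-6) mod 26 = 4 = E
  B(1) - Q(16) = (1-16) mod 26 = 11 = L
  C(2) - Z(25) = (2-25) mod 26 = 3 = D
Plaintext: FIELD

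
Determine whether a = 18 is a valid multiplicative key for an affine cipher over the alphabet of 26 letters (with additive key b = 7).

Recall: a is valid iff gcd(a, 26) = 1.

Step 1: Compute gcd(18, 26).
Step 2: gcd(18, 26) = 2.
Since gcd = 2 != 1, 18 shares a common factor with 26, so it cannot be used.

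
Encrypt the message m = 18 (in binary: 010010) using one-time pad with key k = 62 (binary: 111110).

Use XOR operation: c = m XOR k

Step 1: Write out the XOR operation bit by bit:
  Message: 010010
  Key:     111110
  XOR:     101100
Step 2: Convert to decimal: 101100 = 44.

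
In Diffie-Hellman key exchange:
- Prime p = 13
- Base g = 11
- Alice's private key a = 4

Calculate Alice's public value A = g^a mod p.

Step 1: A = g^a mod p = 11^4 mod 13.
  11^1 mod 13 = 11
  11^2 mod 13 = (11 * 11) mod 13 = 4
  11^3 mod 13 = (4 * 11) mod 13 = 5
  11^4 mod 13 = (5 * 11) mod 13 = 3
Result: A = 3.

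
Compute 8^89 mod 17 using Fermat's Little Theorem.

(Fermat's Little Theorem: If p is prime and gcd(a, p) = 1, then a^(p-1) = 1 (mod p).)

Step 1: Since 17 is prime, by Fermat's Little Theorem: 8^16 = 1 (mod 17).
Step 2: Reduce exponent: 89 mod 16 = 9.
Step 3: So 8^89 = 8^9 (mod 17).
Step 4: 8^9 mod 17 = 8.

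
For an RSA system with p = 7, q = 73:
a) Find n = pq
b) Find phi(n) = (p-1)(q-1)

Step 1: n = p * q = 7 * 73 = 511.
Step 2: phi(n) = (p-1)(q-1) = 6 * 72 = 432.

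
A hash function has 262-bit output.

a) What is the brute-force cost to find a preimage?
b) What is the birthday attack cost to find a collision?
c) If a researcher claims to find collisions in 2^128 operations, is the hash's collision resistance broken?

Step 1: Preimage resistance requires brute-force of 2^262 operations.
Step 2: Collision resistance (birthday bound) = 2^(262/2) = 2^131.
Step 3: The claimed attack costs 2^128 operations.
Step 4: Since 2^128 < 2^131, the claimed attack beats the generic birthday bound, so collision resistance is broken.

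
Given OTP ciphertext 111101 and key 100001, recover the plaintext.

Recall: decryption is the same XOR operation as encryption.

Step 1: XOR ciphertext with key:
  Ciphertext: 111101
  Key:        100001
  XOR:        011100
Step 2: Plaintext = 011100 = 28 in decimal.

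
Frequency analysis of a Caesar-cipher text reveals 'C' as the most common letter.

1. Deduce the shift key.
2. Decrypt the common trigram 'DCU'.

Step 1: In English, 'E' is the most frequent letter (12.7%).
Step 2: The most frequent ciphertext letter is 'C' (position 2).
Step 3: Shift = (2 - 4) mod 26 = 24.
Step 4: Decrypt 'DCU' by shifting back 24:
  D -> F
  C -> E
  U -> W
Step 5: 'DCU' decrypts to 'FEW'.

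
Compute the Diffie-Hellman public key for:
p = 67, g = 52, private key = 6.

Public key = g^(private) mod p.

Step 1: A = g^a mod p = 52^6 mod 67.
  52^1 mod 67 = 52
  52^2 mod 67 = (52 * 52) mod 67 = 24
  52^3 mod 67 = (24 * 52) mod 67 = 42
  52^4 mod 67 = (42 * 52) mod 67 = 40
  52^5 mod 67 = (40 * 52) mod 67 = 3
  52^6 mod 67 = (3 * 52) mod 67 = 22
Result: A = 22.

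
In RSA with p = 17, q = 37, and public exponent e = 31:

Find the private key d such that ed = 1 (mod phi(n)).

Step 1: n = 17 * 37 = 629.
Step 2: phi(n) = 16 * 36 = 576.
Step 3: Find d such that 31 * d = 1 (mod 576).
Step 4: d = 31^(-1) mod 576 = 223.
Verification: 31 * 223 = 6913 = 12 * 576 + 1.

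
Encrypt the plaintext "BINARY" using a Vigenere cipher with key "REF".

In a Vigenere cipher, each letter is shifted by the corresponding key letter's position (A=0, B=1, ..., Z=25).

Step 1: Repeat key to match plaintext length:
  Plaintext: BINARY
  Key:       REFREF
Step 2: Encrypt each letter:
  B(1) + R(17) = (1+17) mod 26 = 18 = S
  I(8) + E(4) = (8+4) mod 26 = 12 = M
  N(13) + F(5) = (13+5) mod 26 = 18 = S
  A(0) + R(17) = (0+17) mod 26 = 17 = R
  R(17) + E(4) = (17+4) mod 26 = 21 = V
  Y(24) + F(5) = (24+5) mod 26 = 3 = D
Ciphertext: SMSRVD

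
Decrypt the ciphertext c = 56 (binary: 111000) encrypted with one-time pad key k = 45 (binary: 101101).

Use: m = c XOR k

Step 1: XOR ciphertext with key:
  Ciphertext: 111000
  Key:        101101
  XOR:        010101
Step 2: Plaintext = 010101 = 21 in decimal.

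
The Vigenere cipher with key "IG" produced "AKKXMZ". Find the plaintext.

Step 1: Extend key: IGIGIG
Step 2: Decrypt each letter (c - k) mod 26:
  A(0) - I(8) = (0-8) mod 26 = 18 = S
  K(10) - G(6) = (10-6) mod 26 = 4 = E
  K(10) - I(8) = (10-8) mod 26 = 2 = C
  X(23) - G(6) = (23-6) mod 26 = 17 = R
  M(12) - I(8) = (12-8) mod 26 = 4 = E
  Z(25) - G(6) = (25-6) mod 26 = 19 = T
Plaintext: SECRET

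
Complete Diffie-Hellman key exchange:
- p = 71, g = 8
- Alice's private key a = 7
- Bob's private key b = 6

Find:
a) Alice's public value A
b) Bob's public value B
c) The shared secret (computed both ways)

Step 1: A = g^a mod p = 8^7 mod 71 = 25.
Step 2: B = g^b mod p = 8^6 mod 71 = 12.
Step 3: Alice computes s = B^a mod p = 12^7 mod 71 = 25.
Step 4: Bob computes s = A^b mod p = 25^6 mod 71 = 25.
Both sides agree: shared secret = 25.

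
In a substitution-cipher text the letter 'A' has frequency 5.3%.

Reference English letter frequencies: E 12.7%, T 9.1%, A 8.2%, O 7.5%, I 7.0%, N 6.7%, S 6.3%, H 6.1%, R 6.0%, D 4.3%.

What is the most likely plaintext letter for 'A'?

Step 1: The observed frequency is 5.3%.
Step 2: Compare with English frequencies:
  E: 12.7% (difference: 7.4%)
  T: 9.1% (difference: 3.8%)
  A: 8.2% (difference: 2.9%)
  O: 7.5% (difference: 2.2%)
  I: 7.0% (difference: 1.7%)
  N: 6.7% (difference: 1.4%)
  S: 6.3% (difference: 1.0%)
  H: 6.1% (difference: 0.8%)
  R: 6.0% (difference: 0.7%) <-- closest
  D: 4.3% (difference: 1.0%)
Step 3: 'A' most likely represents 'R' (frequency 6.0%).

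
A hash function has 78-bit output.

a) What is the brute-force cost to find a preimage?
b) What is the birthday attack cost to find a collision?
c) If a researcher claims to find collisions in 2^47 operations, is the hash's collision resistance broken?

Step 1: Preimage resistance requires brute-force of 2^78 operations.
Step 2: Collision resistance (birthday bound) = 2^(78/2) = 2^39.
Step 3: The claimed attack costs 2^47 operations.
Step 4: Since 2^47 >= 2^39, the claimed attack is no faster than the generic birthday attack, so this does not break collision resistance.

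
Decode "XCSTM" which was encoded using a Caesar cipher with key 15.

Step 1: Reverse the shift by subtracting 15 from each letter position.
  X (position 23) -> position (23-15) mod 26 = 8 -> I
  C (position 2) -> position (2-15) mod 26 = 13 -> N
  S (position 18) -> position (18-15) mod 26 = 3 -> D
  T (position 19) -> position (19-15) mod 26 = 4 -> E
  M (position 12) -> position (12-15) mod 26 = 23 -> X
Decrypted message: INDEX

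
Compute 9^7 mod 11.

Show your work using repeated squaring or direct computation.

Step 1: Compute 9^7 mod 11 step by step, reducing modulo 11 at each step.
  9^1 mod 11 = 9
  9^2 mod 11 = (9 * 9) mod 11 = 4
  9^3 mod 11 = (4 * 9) mod 11 = 3
  9^4 mod 11 = (3 * 9) mod 11 = 5
  9^5 mod 11 = (5 * 9) mod 11 = 1
  9^6 mod 11 = (1 * 9) mod 11 = 9
  9^7 mod 11 = (9 * 9) mod 11 = 4
Step 2: Result = 4.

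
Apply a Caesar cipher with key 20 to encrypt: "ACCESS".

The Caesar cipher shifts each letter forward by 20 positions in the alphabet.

Step 1: For each letter, shift forward by 20 positions (mod 26).
  A (position 0) -> position (0+20) mod 26 = 20 -> U
  C (position 2) -> position (2+20) mod 26 = 22 -> W
  C (position 2) -> position (2+20) mod 26 = 22 -> W
  E (position 4) -> position (4+20) mod 26 = 24 -> Y
  S (position 18) -> position (18+20) mod 26 = 12 -> M
  S (position 18) -> position (18+20) mod 26 = 12 -> M
Result: UWWYMM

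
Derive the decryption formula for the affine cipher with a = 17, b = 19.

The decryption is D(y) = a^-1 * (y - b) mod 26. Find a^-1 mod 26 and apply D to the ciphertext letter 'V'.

Step 1: Find a^-1, the modular inverse of 17 mod 26.
Step 2: We need 17 * a^-1 = 1 (mod 26).
Step 3: 17 * 23 = 391 = 15 * 26 + 1, so a^-1 = 23.
Step 4: D(y) = 23(y - 19) mod 26.
Step 5: Apply to 'V' (y = 21): D(21) = 23 * (21 - 19) mod 26 = 23 * 2 mod 26 = 20 -> 'U'.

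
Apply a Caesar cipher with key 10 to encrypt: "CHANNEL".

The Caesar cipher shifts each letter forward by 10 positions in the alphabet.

Step 1: For each letter, shift forward by 10 positions (mod 26).
  C (position 2) -> position (2+10) mod 26 = 12 -> M
  H (position 7) -> position (7+10) mod 26 = 17 -> R
  A (position 0) -> position (0+10) mod 26 = 10 -> K
  N (position 13) -> position (13+10) mod 26 = 23 -> X
  N (position 13) -> position (13+10) mod 26 = 23 -> X
  E (position 4) -> position (4+10) mod 26 = 14 -> O
  L (position 11) -> position (11+10) mod 26 = 21 -> V
Result: MRKXXOV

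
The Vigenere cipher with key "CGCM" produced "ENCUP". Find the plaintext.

Step 1: Extend key: CGCMC
Step 2: Decrypt each letter (c - k) mod 26:
  E(4) - C(2) = (4-2) mod 26 = 2 = C
  N(13) - G(6) = (13-6) mod 26 = 7 = H
  C(2) - C(2) = (2-2) mod 26 = 0 = A
  U(20) - M(12) = (20-12) mod 26 = 8 = I
  P(15) - C(2) = (15-2) mod 26 = 13 = N
Plaintext: CHAIN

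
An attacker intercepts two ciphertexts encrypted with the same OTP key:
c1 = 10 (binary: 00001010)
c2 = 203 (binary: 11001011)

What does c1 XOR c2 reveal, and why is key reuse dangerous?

Step 1: c1 XOR c2 = (m1 XOR k) XOR (m2 XOR k).
Step 2: By XOR associativity/commutativity: = m1 XOR m2 XOR k XOR k = m1 XOR m2.
Step 3: 00001010 XOR 11001011 = 11000001 = 193.
Step 4: The key cancels out! An attacker learns m1 XOR m2 = 193, revealing the relationship between plaintexts.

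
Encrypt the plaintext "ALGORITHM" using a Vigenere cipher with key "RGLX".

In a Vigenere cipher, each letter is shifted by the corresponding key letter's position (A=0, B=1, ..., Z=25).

Step 1: Repeat key to match plaintext length:
  Plaintext: ALGORITHM
  Key:       RGLXRGLXR
Step 2: Encrypt each letter:
  A(0) + R(17) = (0+17) mod 26 = 17 = R
  L(11) + G(6) = (11+6) mod 26 = 17 = R
  G(6) + L(11) = (6+11) mod 26 = 17 = R
  O(14) + X(23) = (14+23) mod 26 = 11 = L
  R(17) + R(17) = (17+17) mod 26 = 8 = I
  I(8) + G(6) = (8+6) mod 26 = 14 = O
  T(19) + L(11) = (19+11) mod 26 = 4 = E
  H(7) + X(23) = (7+23) mod 26 = 4 = E
  M(12) + R(17) = (12+17) mod 26 = 3 = D
Ciphertext: RRRLIOEED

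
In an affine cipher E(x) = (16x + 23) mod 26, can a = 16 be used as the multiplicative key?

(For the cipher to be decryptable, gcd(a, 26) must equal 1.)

Step 1: Compute gcd(16, 26).
Step 2: gcd(16, 26) = 2.
Since gcd = 2 != 1, 16 shares a common factor with 26, so it cannot be used.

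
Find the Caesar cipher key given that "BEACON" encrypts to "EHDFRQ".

Step 1: Compare first letters: B (position 1) -> E (position 4).
Step 2: Shift = (4 - 1) mod 26 = 3.
The shift value is 3.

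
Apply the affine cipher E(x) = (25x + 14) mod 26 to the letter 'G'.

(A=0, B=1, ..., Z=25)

Step 1: Convert 'G' to number: x = 6.
Step 2: E(6) = (25 * 6 + 14) mod 26 = 164 mod 26 = 8.
Step 3: Convert 8 back to letter: I.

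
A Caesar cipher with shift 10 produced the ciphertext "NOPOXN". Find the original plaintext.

Step 1: Reverse the shift by subtracting 10 from each letter position.
  N (position 13) -> position (13-10) mod 26 = 3 -> D
  O (position 14) -> position (14-10) mod 26 = 4 -> E
  P (position 15) -> position (15-10) mod 26 = 5 -> F
  O (position 14) -> position (14-10) mod 26 = 4 -> E
  X (position 23) -> position (23-10) mod 26 = 13 -> N
  N (position 13) -> position (13-10) mod 26 = 3 -> D
Decrypted message: DEFEND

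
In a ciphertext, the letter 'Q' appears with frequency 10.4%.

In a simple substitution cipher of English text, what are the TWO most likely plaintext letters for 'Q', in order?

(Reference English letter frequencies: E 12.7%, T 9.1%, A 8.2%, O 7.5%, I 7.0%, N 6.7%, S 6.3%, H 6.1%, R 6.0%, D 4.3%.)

Step 1: Observed frequency of 'Q' is 10.4%.
Step 2: Compute distances to each reference frequency and sort:
  T (9.1%): difference = 1.3% <-- BEST
  A (8.2%): difference = 2.2% <-- RUNNER-UP
  E (12.7%): difference = 2.3%
  O (7.5%): difference = 2.9%
  I (7.0%): difference = 3.4%
Step 3: Most likely is 'T' (9.1%, diff 1.3%); second most likely is 'A' (8.2%, diff 2.2%).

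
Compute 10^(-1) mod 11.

Step 1: We need x such that 10 * x = 1 (mod 11).
Step 2: Using the extended Euclidean algorithm or trial:
  10 * 10 = 100 = 9 * 11 + 1.
Step 3: Since 100 mod 11 = 1, the inverse is x = 10.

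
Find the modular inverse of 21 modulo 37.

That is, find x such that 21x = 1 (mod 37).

Step 1: We need x such that 21 * x = 1 (mod 37).
Step 2: Using the extended Euclidean algorithm or trial:
  21 * 30 = 630 = 17 * 37 + 1.
Step 3: Since 630 mod 37 = 1, the inverse is x = 30.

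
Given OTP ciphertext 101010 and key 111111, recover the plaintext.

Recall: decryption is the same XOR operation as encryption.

Step 1: XOR ciphertext with key:
  Ciphertext: 101010
  Key:        111111
  XOR:        010101
Step 2: Plaintext = 010101 = 21 in decimal.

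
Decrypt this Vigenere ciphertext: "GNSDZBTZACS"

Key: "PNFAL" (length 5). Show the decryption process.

Step 1: Key 'PNFAL' has length 5. Extended key: PNFALPNFALP
Step 2: Decrypt each position:
  G(6) - P(15) = 17 = R
  N(13) - N(13) = 0 = A
  S(18) - F(5) = 13 = N
  D(3) - A(0) = 3 = D
  Z(25) - L(11) = 14 = O
  B(1) - P(15) = 12 = M
  T(19) - N(13) = 6 = G
  Z(25) - F(5) = 20 = U
  A(0) - A(0) = 0 = A
  C(2) - L(11) = 17 = R
  S(18) - P(15) = 3 = D
Plaintext: RANDOMGUARD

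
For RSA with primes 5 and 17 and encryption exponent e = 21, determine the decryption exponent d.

Step 1: n = 5 * 17 = 85.
Step 2: phi(n) = 4 * 16 = 64.
Step 3: Find d such that 21 * d = 1 (mod 64).
Step 4: d = 21^(-1) mod 64 = 61.
Verification: 21 * 61 = 1281 = 20 * 64 + 1.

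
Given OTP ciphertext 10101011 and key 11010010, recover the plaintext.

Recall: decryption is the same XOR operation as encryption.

Step 1: XOR ciphertext with key:
  Ciphertext: 10101011
  Key:        11010010
  XOR:        01111001
Step 2: Plaintext = 01111001 = 121 in decimal.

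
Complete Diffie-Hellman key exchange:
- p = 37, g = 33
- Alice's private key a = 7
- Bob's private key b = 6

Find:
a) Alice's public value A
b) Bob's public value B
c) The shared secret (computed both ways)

Step 1: A = g^a mod p = 33^7 mod 37 = 7.
Step 2: B = g^b mod p = 33^6 mod 37 = 26.
Step 3: Alice computes s = B^a mod p = 26^7 mod 37 = 26.
Step 4: Bob computes s = A^b mod p = 7^6 mod 37 = 26.
Both sides agree: shared secret = 26.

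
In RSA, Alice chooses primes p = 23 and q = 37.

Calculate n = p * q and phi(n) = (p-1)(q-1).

Step 1: n = p * q = 23 * 37 = 851.
Step 2: phi(n) = (p-1)(q-1) = 22 * 36 = 792.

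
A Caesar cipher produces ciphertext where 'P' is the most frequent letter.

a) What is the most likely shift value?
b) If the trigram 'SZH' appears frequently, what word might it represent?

Step 1: In English, 'E' is the most frequent letter (12.7%).
Step 2: The most frequent ciphertext letter is 'P' (position 15).
Step 3: Shift = (15 - 4) mod 26 = 11.
Step 4: Decrypt 'SZH' by shifting back 11:
  S -> H
  Z -> O
  H -> W
Step 5: 'SZH' decrypts to 'HOW'.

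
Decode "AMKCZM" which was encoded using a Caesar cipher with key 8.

Step 1: Reverse the shift by subtracting 8 from each letter position.
  A (position 0) -> position (0-8) mod 26 = 18 -> S
  M (position 12) -> position (12-8) mod 26 = 4 -> E
  K (position 10) -> position (10-8) mod 26 = 2 -> C
  C (position 2) -> position (2-8) mod 26 = 20 -> U
  Z (position 25) -> position (25-8) mod 26 = 17 -> R
  M (position 12) -> position (12-8) mod 26 = 4 -> E
Decrypted message: SECURE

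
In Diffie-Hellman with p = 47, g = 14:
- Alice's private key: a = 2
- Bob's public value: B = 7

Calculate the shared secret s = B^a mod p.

Step 1: s = B^a mod p = 7^2 mod 47.
  7^1 mod 47 = 7
  7^2 mod 47 = (7 * 7) mod 47 = 2
Result: shared secret = 2.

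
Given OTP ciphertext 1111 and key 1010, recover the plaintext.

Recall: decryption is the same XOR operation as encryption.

Step 1: XOR ciphertext with key:
  Ciphertext: 1111
  Key:        1010
  XOR:        0101
Step 2: Plaintext = 0101 = 5 in decimal.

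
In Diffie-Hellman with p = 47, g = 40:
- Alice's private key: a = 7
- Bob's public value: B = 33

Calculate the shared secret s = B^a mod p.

Step 1: s = B^a mod p = 33^7 mod 47.
  33^1 mod 47 = 33
  33^2 mod 47 = (33 * 33) mod 47 = 8
  33^3 mod 47 = (8 * 33) mod 47 = 29
  33^4 mod 47 = (29 * 33) mod 47 = 17
  33^5 mod 47 = (17 * 33) mod 47 = 44
  33^6 mod 47 = (44 * 33) mod 47 = 42
  33^7 mod 47 = (42 * 33) mod 47 = 23
Result: shared secret = 23.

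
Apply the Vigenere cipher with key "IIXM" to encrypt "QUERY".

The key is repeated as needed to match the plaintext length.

Step 1: Repeat key to match plaintext length:
  Plaintext: QUERY
  Key:       IIXMI
Step 2: Encrypt each letter:
  Q(16) + I(8) = (16+8) mod 26 = 24 = Y
  U(20) + I(8) = (20+8) mod 26 = 2 = C
  E(4) + X(23) = (4+23) mod 26 = 1 = B
  R(17) + M(12) = (17+12) mod 26 = 3 = D
  Y(24) + I(8) = (24+8) mod 26 = 6 = G
Ciphertext: YCBDG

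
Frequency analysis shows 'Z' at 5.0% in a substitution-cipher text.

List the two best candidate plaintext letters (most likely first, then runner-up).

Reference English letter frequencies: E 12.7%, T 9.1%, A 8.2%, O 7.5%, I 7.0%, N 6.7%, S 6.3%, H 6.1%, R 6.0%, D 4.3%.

Step 1: Observed frequency of 'Z' is 5.0%.
Step 2: Compute distances to each reference frequency and sort:
  D (4.3%): difference = 0.7% <-- BEST
  R (6.0%): difference = 1.0% <-- RUNNER-UP
  H (6.1%): difference = 1.1%
  S (6.3%): difference = 1.3%
  N (6.7%): difference = 1.7%
Step 3: Most likely is 'D' (4.3%, diff 0.7%); second most likely is 'R' (6.0%, diff 1.0%).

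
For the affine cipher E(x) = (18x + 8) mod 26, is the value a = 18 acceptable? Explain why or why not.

Step 1: Compute gcd(18, 26).
Step 2: gcd(18, 26) = 2.
Since gcd = 2 != 1, 18 shares a common factor with 26, so it cannot be used.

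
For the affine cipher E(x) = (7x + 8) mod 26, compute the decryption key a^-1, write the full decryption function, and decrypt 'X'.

Step 1: Find a^-1, the modular inverse of 7 mod 26.
Step 2: We need 7 * a^-1 = 1 (mod 26).
Step 3: 7 * 15 = 105 = 4 * 26 + 1, so a^-1 = 15.
Step 4: D(y) = 15(y - 8) mod 26.
Step 5: Apply to 'X' (y = 23): D(23) = 15 * (23 - 8) mod 26 = 15 * 15 mod 26 = 17 -> 'R'.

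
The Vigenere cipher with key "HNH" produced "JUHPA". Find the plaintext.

Step 1: Extend key: HNHHN
Step 2: Decrypt each letter (c - k) mod 26:
  J(9) - H(7) = (9-7) mod 26 = 2 = C
  U(20) - N(13) = (20-13) mod 26 = 7 = H
  H(7) - H(7) = (7-7) mod 26 = 0 = A
  P(15) - H(7) = (15-7) mod 26 = 8 = I
  A(0) - N(13) = (0-13) mod 26 = 13 = N
Plaintext: CHAIN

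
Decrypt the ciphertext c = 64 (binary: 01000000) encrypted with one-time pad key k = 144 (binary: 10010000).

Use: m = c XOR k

Step 1: XOR ciphertext with key:
  Ciphertext: 01000000
  Key:        10010000
  XOR:        11010000
Step 2: Plaintext = 11010000 = 208 in decimal.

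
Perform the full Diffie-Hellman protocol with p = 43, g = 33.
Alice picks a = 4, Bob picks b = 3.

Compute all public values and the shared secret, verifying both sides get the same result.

Step 1: A = g^a mod p = 33^4 mod 43 = 24.
Step 2: B = g^b mod p = 33^3 mod 43 = 32.
Step 3: Alice computes s = B^a mod p = 32^4 mod 43 = 21.
Step 4: Bob computes s = A^b mod p = 24^3 mod 43 = 21.
Both sides agree: shared secret = 21.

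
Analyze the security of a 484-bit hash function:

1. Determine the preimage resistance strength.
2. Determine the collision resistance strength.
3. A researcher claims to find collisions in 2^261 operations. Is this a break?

Step 1: Preimage resistance requires brute-force of 2^484 operations.
Step 2: Collision resistance (birthday bound) = 2^(484/2) = 2^242.
Step 3: The claimed attack costs 2^261 operations.
Step 4: Since 2^261 >= 2^242, the claimed attack is no faster than the generic birthday attack, so this does not break collision resistance.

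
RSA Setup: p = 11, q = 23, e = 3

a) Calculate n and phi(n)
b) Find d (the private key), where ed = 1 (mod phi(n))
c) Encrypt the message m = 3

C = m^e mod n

Step 1: n = 11 * 23 = 253.
Step 2: phi(n) = (11-1)(23-1) = 10 * 22 = 220.
Step 3: Find d = 3^(-1) mod 220 = 147.
  Verify: 3 * 147 = 441 = 1 (mod 220).
Step 4: C = 3^3 mod 253 = 27.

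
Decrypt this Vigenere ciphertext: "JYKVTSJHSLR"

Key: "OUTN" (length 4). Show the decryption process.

Step 1: Key 'OUTN' has length 4. Extended key: OUTNOUTNOUT
Step 2: Decrypt each position:
  J(9) - O(14) = 21 = V
  Y(24) - U(20) = 4 = E
  K(10) - T(19) = 17 = R
  V(21) - N(13) = 8 = I
  T(19) - O(14) = 5 = F
  S(18) - U(20) = 24 = Y
  J(9) - T(19) = 16 = Q
  H(7) - N(13) = 20 = U
  S(18) - O(14) = 4 = E
  L(11) - U(20) = 17 = R
  R(17) - T(19) = 24 = Y
Plaintext: VERIFYQUERY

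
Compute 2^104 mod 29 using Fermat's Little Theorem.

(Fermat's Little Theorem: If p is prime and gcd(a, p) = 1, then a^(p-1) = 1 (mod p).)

Step 1: Since 29 is prime, by Fermat's Little Theorem: 2^28 = 1 (mod 29).
Step 2: Reduce exponent: 104 mod 28 = 20.
Step 3: So 2^104 = 2^20 (mod 29).
Step 4: 2^20 mod 29 = 23.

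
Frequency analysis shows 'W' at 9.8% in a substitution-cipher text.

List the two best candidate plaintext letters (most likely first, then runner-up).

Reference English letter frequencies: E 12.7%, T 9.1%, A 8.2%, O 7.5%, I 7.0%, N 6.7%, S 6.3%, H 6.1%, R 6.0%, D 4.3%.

Step 1: Observed frequency of 'W' is 9.8%.
Step 2: Compute distances to each reference frequency and sort:
  T (9.1%): difference = 0.7% <-- BEST
  A (8.2%): difference = 1.6% <-- RUNNER-UP
  O (7.5%): difference = 2.3%
  I (7.0%): difference = 2.8%
  E (12.7%): difference = 2.9%
Step 3: Most likely is 'T' (9.1%, diff 0.7%); second most likely is 'A' (8.2%, diff 1.6%).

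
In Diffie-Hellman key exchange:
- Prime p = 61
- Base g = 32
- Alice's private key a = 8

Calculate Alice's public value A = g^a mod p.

Step 1: A = g^a mod p = 32^8 mod 61.
  32^1 mod 61 = 32
  32^2 mod 61 = (32 * 32) mod 61 = 48
  32^3 mod 61 = (48 * 32) mod 61 = 11
  32^4 mod 61 = (11 * 32) mod 61 = 47
  32^5 mod 61 = (47 * 32) mod 61 = 40
  32^6 mod 61 = (40 * 32) mod 61 = 60
  32^7 mod 61 = (60 * 32) mod 61 = 29
  32^8 mod 61 = (29 * 32) mod 61 = 13
Result: A = 13.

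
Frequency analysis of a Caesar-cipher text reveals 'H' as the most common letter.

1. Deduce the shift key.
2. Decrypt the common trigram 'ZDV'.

Step 1: In English, 'E' is the most frequent letter (12.7%).
Step 2: The most frequent ciphertext letter is 'H' (position 7).
Step 3: Shift = (7 - 4) mod 26 = 3.
Step 4: Decrypt 'ZDV' by shifting back 3:
  Z -> W
  D -> A
  V -> S
Step 5: 'ZDV' decrypts to 'WAS'.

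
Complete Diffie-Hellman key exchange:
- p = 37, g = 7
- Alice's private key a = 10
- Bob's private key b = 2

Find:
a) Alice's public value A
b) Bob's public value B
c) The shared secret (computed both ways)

Step 1: A = g^a mod p = 7^10 mod 37 = 7.
Step 2: B = g^b mod p = 7^2 mod 37 = 12.
Step 3: Alice computes s = B^a mod p = 12^10 mod 37 = 12.
Step 4: Bob computes s = A^b mod p = 7^2 mod 37 = 12.
Both sides agree: shared secret = 12.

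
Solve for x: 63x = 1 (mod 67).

Step 1: We need x such that 63 * x = 1 (mod 67).
Step 2: Using the extended Euclidean algorithm or trial:
  63 * 50 = 3150 = 47 * 67 + 1.
Step 3: Since 3150 mod 67 = 1, the inverse is x = 50.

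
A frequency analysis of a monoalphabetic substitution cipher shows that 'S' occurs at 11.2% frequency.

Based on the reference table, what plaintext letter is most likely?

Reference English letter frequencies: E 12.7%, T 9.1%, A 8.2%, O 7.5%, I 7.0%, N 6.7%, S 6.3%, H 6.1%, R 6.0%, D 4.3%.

Step 1: The observed frequency is 11.2%.
Step 2: Compare with English frequencies:
  E: 12.7% (difference: 1.5%) <-- closest
  T: 9.1% (difference: 2.1%)
  A: 8.2% (difference: 3.0%)
  O: 7.5% (difference: 3.7%)
  I: 7.0% (difference: 4.2%)
  N: 6.7% (difference: 4.5%)
  S: 6.3% (difference: 4.9%)
  H: 6.1% (difference: 5.1%)
  R: 6.0% (difference: 5.2%)
  D: 4.3% (difference: 6.9%)
Step 3: 'S' most likely represents 'E' (frequency 12.7%).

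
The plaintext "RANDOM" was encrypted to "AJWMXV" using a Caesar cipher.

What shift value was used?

Step 1: Compare first letters: R (position 17) -> A (position 0).
Step 2: Shift = (0 - 17) mod 26 = 9.
The shift value is 9.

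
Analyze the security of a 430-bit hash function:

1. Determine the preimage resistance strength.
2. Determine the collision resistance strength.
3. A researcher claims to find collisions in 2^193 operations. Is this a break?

Step 1: Preimage resistance requires brute-force of 2^430 operations.
Step 2: Collision resistance (birthday bound) = 2^(430/2) = 2^215.
Step 3: The claimed attack costs 2^193 operations.
Step 4: Since 2^193 < 2^215, the claimed attack beats the generic birthday bound, so collision resistance is broken.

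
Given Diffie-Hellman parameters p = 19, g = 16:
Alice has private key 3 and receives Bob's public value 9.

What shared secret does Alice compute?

Step 1: s = B^a mod p = 9^3 mod 19.
  9^1 mod 19 = 9
  9^2 mod 19 = (9 * 9) mod 19 = 5
  9^3 mod 19 = (5 * 9) mod 19 = 7
Result: shared secret = 7.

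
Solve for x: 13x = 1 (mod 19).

Step 1: We need x such that 13 * x = 1 (mod 19).
Step 2: Using the extended Euclidean algorithm or trial:
  13 * 3 = 39 = 2 * 19 + 1.
Step 3: Since 39 mod 19 = 1, the inverse is x = 3.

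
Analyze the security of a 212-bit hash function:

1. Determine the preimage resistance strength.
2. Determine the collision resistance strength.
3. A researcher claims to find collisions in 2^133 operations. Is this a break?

Step 1: Preimage resistance requires brute-force of 2^212 operations.
Step 2: Collision resistance (birthday bound) = 2^(212/2) = 2^106.
Step 3: The claimed attack costs 2^133 operations.
Step 4: Since 2^133 >= 2^106, the claimed attack is no faster than the generic birthday attack, so this does not break collision resistance.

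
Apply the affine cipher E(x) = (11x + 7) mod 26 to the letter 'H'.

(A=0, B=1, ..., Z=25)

Step 1: Convert 'H' to number: x = 7.
Step 2: E(7) = (11 * 7 + 7) mod 26 = 84 mod 26 = 6.
Step 3: Convert 6 back to letter: G.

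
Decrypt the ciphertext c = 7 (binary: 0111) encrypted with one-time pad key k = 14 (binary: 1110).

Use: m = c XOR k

Step 1: XOR ciphertext with key:
  Ciphertext: 0111
  Key:        1110
  XOR:        1001
Step 2: Plaintext = 1001 = 9 in decimal.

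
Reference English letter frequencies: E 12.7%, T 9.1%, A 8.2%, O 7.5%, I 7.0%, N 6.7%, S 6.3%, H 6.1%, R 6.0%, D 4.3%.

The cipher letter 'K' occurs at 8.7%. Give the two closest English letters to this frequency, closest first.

Step 1: Observed frequency of 'K' is 8.7%.
Step 2: Compute distances to each reference frequency and sort:
  T (9.1%): difference = 0.4% <-- BEST
  A (8.2%): difference = 0.5% <-- RUNNER-UP
  O (7.5%): difference = 1.2%
  I (7.0%): difference = 1.7%
  N (6.7%): difference = 2.0%
Step 3: Most likely is 'T' (9.1%, diff 0.4%); second most likely is 'A' (8.2%, diff 0.5%).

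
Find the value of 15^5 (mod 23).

Step 1: Compute 15^5 mod 23 step by step, reducing modulo 23 at each step.
  15^1 mod 23 = 15
  15^2 mod 23 = (15 * 15) mod 23 = 18
  15^3 mod 23 = (18 * 15) mod 23 = 17
  15^4 mod 23 = (17 * 15) mod 23 = 2
  15^5 mod 23 = (2 * 15) mod 23 = 7
Step 2: Result = 7.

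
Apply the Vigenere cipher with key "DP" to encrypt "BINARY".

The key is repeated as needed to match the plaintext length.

Step 1: Repeat key to match plaintext length:
  Plaintext: BINARY
  Key:       DPDPDP
Step 2: Encrypt each letter:
  B(1) + D(3) = (1+3) mod 26 = 4 = E
  I(8) + P(15) = (8+15) mod 26 = 23 = X
  N(13) + D(3) = (13+3) mod 26 = 16 = Q
  A(0) + P(15) = (0+15) mod 26 = 15 = P
  R(17) + D(3) = (17+3) mod 26 = 20 = U
  Y(24) + P(15) = (24+15) mod 26 = 13 = N
Ciphertext: EXQPUN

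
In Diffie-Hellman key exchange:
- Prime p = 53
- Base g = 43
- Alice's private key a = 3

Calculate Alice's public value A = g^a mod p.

Step 1: A = g^a mod p = 43^3 mod 53.
  43^1 mod 53 = 43
  43^2 mod 53 = (43 * 43) mod 53 = 47
  43^3 mod 53 = (47 * 43) mod 53 = 7
Result: A = 7.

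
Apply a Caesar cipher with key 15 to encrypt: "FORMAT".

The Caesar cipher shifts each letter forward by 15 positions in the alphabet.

Step 1: For each letter, shift forward by 15 positions (mod 26).
  F (position 5) -> position (5+15) mod 26 = 20 -> U
  O (position 14) -> position (14+15) mod 26 = 3 -> D
  R (position 17) -> position (17+15) mod 26 = 6 -> G
  M (position 12) -> position (12+15) mod 26 = 1 -> B
  A (position 0) -> position (0+15) mod 26 = 15 -> P
  T (position 19) -> position (19+15) mod 26 = 8 -> I
Result: UDGBPI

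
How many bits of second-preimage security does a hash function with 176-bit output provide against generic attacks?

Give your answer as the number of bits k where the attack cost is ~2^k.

Step 1: The hash has a 176-bit output.
Step 2: Second-preimage resistance means: given a specific input x, it should be infeasible to find a different y with h(y) = h(x).
With a 176-bit output, a generic search for a second preimage costs about 2^176 evaluations (each trial matches the fixed target with probability 2^-176).
Step 3: Security level = 176 bits.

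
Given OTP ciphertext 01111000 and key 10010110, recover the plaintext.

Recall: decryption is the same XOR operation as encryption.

Step 1: XOR ciphertext with key:
  Ciphertext: 01111000
  Key:        10010110
  XOR:        11101110
Step 2: Plaintext = 11101110 = 238 in decimal.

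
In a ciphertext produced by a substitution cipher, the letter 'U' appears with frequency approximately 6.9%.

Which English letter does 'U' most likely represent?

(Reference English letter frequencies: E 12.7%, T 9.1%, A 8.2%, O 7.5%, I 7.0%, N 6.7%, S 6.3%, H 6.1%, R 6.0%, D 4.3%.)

Step 1: The observed frequency is 6.9%.
Step 2: Compare with English frequencies:
  E: 12.7% (difference: 5.8%)
  T: 9.1% (difference: 2.2%)
  A: 8.2% (difference: 1.3%)
  O: 7.5% (difference: 0.6%)
  I: 7.0% (difference: 0.1%) <-- closest
  N: 6.7% (difference: 0.2%)
  S: 6.3% (difference: 0.6%)
  H: 6.1% (difference: 0.8%)
  R: 6.0% (difference: 0.9%)
  D: 4.3% (difference: 2.6%)
Step 3: 'U' most likely represents 'I' (frequency 7.0%).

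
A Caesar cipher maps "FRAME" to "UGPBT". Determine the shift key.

Step 1: Compare first letters: F (position 5) -> U (position 20).
Step 2: Shift = (20 - 5) mod 26 = 15.
The shift value is 15.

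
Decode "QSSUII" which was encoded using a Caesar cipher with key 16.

Step 1: Reverse the shift by subtracting 16 from each letter position.
  Q (position 16) -> position (16-16) mod 26 = 0 -> A
  S (position 18) -> position (18-16) mod 26 = 2 -> C
  S (position 18) -> position (18-16) mod 26 = 2 -> C
  U (position 20) -> position (20-16) mod 26 = 4 -> E
  I (position 8) -> position (8-16) mod 26 = 18 -> S
  I (position 8) -> position (8-16) mod 26 = 18 -> S
Decrypted message: ACCESS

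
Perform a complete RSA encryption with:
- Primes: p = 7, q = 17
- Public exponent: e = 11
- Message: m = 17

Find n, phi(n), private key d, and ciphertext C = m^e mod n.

Step 1: n = 7 * 17 = 119.
Step 2: phi(n) = (7-1)(17-1) = 6 * 16 = 96.
Step 3: Find d = 11^(-1) mod 96 = 35.
  Verify: 11 * 35 = 385 = 1 (mod 96).
Step 4: C = 17^11 mod 119 = 68.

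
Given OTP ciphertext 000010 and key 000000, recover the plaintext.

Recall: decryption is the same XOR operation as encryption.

Step 1: XOR ciphertext with key:
  Ciphertext: 000010
  Key:        000000
  XOR:        000010
Step 2: Plaintext = 000010 = 2 in decimal.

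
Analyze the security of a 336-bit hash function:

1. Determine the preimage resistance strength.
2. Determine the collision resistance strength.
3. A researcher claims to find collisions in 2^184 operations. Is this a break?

Step 1: Preimage resistance requires brute-force of 2^336 operations.
Step 2: Collision resistance (birthday bound) = 2^(336/2) = 2^168.
Step 3: The claimed attack costs 2^184 operations.
Step 4: Since 2^184 >= 2^168, the claimed attack is no faster than the generic birthday attack, so this does not break collision resistance.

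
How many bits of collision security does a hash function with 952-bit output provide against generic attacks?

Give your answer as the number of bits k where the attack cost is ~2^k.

Step 1: The hash has a 952-bit output.
Step 2: Collision resistance means it should be infeasible to find any x != y with h(x) = h(y).
By the birthday bound, a generic collision search succeeds after about sqrt(2^952) = 2^(952/2) = 2^476 evaluations.
Step 3: Security level = 476 bits.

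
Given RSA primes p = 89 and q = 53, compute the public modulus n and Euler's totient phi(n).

Step 1: n = p * q = 89 * 53 = 4717.
Step 2: phi(n) = (p-1)(q-1) = 88 * 52 = 4576.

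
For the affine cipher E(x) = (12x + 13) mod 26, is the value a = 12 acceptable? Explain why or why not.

Step 1: Compute gcd(12, 26).
Step 2: gcd(12, 26) = 2.
Since gcd = 2 != 1, 12 shares a common factor with 26, so it cannot be used.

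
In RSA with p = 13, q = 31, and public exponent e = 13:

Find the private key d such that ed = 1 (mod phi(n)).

Step 1: n = 13 * 31 = 403.
Step 2: phi(n) = 12 * 30 = 360.
Step 3: Find d such that 13 * d = 1 (mod 360).
Step 4: d = 13^(-1) mod 360 = 277.
Verification: 13 * 277 = 3601 = 10 * 360 + 1.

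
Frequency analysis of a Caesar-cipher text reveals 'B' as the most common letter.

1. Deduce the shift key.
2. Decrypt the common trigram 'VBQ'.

Step 1: In English, 'E' is the most frequent letter (12.7%).
Step 2: The most frequent ciphertext letter is 'B' (position 1).
Step 3: Shift = (1 - 4) mod 26 = 23.
Step 4: Decrypt 'VBQ' by shifting back 23:
  V -> Y
  B -> E
  Q -> T
Step 5: 'VBQ' decrypts to 'YET'.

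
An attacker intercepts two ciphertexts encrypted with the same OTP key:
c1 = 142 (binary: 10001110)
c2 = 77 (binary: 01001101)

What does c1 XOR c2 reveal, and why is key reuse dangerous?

Step 1: c1 XOR c2 = (m1 XOR k) XOR (m2 XOR k).
Step 2: By XOR associativity/commutativity: = m1 XOR m2 XOR k XOR k = m1 XOR m2.
Step 3: 10001110 XOR 01001101 = 11000011 = 195.
Step 4: The key cancels out! An attacker learns m1 XOR m2 = 195, revealing the relationship between plaintexts.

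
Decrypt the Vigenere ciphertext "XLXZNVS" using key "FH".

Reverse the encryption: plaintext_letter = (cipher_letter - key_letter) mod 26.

Step 1: Extend key: FHFHFHF
Step 2: Decrypt each letter (c - k) mod 26:
  X(23) - F(5) = (23-5) mod 26 = 18 = S
  L(11) - H(7) = (11-7) mod 26 = 4 = E
  X(23) - F(5) = (23-5) mod 26 = 18 = S
  Z(25) - H(7) = (25-7) mod 26 = 18 = S
  N(13) - F(5) = (13-5) mod 26 = 8 = I
  V(21) - H(7) = (21-7) mod 26 = 14 = O
  S(18) - F(5) = (18-5) mod 26 = 13 = N
Plaintext: SESSION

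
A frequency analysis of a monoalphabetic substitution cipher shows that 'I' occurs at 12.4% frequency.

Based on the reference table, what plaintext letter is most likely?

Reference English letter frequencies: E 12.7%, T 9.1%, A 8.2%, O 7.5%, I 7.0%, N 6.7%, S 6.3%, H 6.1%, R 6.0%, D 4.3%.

Step 1: The observed frequency is 12.4%.
Step 2: Compare with English frequencies:
  E: 12.7% (difference: 0.3%) <-- closest
  T: 9.1% (difference: 3.3%)
  A: 8.2% (difference: 4.2%)
  O: 7.5% (difference: 4.9%)
  I: 7.0% (difference: 5.4%)
  N: 6.7% (difference: 5.7%)
  S: 6.3% (difference: 6.1%)
  H: 6.1% (difference: 6.3%)
  R: 6.0% (difference: 6.4%)
  D: 4.3% (difference: 8.1%)
Step 3: 'I' most likely represents 'E' (frequency 12.7%).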